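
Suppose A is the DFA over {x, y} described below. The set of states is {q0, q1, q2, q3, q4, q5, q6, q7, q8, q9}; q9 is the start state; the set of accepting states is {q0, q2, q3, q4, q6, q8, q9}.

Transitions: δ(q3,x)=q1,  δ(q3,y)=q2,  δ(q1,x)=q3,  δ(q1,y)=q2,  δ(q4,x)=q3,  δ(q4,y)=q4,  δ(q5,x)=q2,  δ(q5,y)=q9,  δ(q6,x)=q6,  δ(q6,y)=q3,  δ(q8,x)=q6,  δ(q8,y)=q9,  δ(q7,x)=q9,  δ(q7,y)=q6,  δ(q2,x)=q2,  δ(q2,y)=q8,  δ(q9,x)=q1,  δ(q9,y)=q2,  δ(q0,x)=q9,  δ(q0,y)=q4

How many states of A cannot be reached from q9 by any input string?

No path from q9 leads to q0, q4, q5, q7; the other 6 states are all reachable.

4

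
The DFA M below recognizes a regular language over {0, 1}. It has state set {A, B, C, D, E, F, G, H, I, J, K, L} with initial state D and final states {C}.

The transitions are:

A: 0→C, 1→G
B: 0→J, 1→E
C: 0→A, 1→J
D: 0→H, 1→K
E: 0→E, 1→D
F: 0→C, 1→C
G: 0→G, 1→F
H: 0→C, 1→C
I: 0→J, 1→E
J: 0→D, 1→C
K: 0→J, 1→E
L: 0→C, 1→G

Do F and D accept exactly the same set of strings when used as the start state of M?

No

First remove the unreachable states {B,I,L}; 9 states remain.
P0 = {C} | {A,D,E,F,G,H,J,K}.
Refine {A,D,E,F,G,H,J,K} on symbol 0: members go to different blocks, giving {D,E,G,J,K} and {A,F,H}.
Refine {D,E,G,J,K} on symbol 0: members go to different blocks, giving {E,G,J,K} and {D}.
Refine {E,G,J,K} on symbol 0: members go to different blocks, giving {E,G,K} and {J}.
Split {E,G,K} by δ(·,0) → {E,G} and {K}.
Split {E,G} by δ(·,1) → {E} and {G}.
Split {A,F,H} by δ(·,1) → {F,H} and {A}.
No further refinement is possible. Final partition (8 blocks): {C} | {E} | {F,H} | {D} | {J} | {K} | {G} | {A}.
F and D end up in different blocks, so they are distinguishable. For instance, the string '0' is accepted from only F.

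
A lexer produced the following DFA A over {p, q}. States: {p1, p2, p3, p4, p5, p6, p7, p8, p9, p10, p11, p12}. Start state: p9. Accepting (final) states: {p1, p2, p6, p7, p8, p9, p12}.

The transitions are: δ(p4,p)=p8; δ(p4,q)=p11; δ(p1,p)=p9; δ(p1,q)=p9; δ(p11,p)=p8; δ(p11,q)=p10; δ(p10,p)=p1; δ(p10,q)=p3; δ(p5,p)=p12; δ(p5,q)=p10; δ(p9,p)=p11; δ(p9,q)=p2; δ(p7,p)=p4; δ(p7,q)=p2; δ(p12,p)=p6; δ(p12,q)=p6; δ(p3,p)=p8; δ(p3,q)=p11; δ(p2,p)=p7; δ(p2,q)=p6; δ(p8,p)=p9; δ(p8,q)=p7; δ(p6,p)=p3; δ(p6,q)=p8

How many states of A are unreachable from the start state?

2

No path from p9 leads to p5, p12; the other 10 states are all reachable.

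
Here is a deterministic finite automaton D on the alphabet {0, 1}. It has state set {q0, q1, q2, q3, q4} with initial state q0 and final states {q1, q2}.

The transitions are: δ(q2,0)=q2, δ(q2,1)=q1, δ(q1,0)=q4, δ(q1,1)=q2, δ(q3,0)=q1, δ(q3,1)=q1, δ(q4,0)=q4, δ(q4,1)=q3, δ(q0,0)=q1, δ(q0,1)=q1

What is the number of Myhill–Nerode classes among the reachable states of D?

4

All states are reachable from the start state.
Start with accepting vs non-accepting: {q1,q2} | {q0,q3,q4}.
Split {q1,q2} by δ(·,0) → {q1} and {q2}.
Refine {q0,q3,q4} on symbol 0: members go to different blocks, giving {q0,q3} and {q4}.
Stable partition: {q1} | {q0,q3} | {q2} | {q4} — 4 equivalence classes.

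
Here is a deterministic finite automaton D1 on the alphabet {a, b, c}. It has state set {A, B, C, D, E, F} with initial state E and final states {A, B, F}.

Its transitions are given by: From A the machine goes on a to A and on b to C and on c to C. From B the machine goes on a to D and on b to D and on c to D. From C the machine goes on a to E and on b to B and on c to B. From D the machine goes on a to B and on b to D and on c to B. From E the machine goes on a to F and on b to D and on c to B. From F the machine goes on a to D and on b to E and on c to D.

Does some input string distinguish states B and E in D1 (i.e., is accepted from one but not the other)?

Reachable states from the start: {B,D,E,F}. Unreachable: {A,C} — drop them.
P0 = {B,F} | {D,E}.
Stable partition: {B,F} | {D,E} — 2 equivalence classes.
B and E end up in different blocks, so they are distinguishable. For instance, the string 'ε' is accepted from only B.

Yes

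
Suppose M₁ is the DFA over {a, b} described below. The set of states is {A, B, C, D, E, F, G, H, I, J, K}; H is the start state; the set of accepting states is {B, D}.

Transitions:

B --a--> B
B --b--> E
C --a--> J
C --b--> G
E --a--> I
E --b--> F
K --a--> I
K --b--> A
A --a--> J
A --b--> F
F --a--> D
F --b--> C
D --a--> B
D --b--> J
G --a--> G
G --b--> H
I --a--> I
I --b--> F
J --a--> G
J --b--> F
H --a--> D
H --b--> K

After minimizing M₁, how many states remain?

4

Start with accepting vs non-accepting: {B,D} | {A,C,E,F,G,H,I,J,K}.
On input a, block {A,C,E,F,G,H,I,J,K} splits into {A,C,E,G,I,J,K} and {F,H}.
Split {A,C,E,G,I,J,K} by δ(·,b) → {A,E,G,I,J} and {C,K}.
No further refinement is possible. Final partition (4 blocks): {B,D} | {A,E,G,I,J} | {F,H} | {C,K}.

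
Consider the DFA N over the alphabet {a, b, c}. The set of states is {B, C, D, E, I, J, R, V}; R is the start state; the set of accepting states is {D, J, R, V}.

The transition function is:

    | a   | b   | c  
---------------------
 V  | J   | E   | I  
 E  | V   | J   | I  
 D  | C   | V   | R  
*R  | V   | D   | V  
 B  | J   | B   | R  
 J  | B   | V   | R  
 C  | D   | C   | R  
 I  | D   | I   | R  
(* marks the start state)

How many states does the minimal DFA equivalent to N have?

Start with accepting vs non-accepting: {D,J,R,V} | {B,C,E,I}.
On input a, block {D,J,R,V} splits into {R,V} and {D,J}.
On input a, block {R,V} splits into {V} and {R}.
Split {B,C,E,I} by δ(·,a) → {B,C,I} and {E}.
The partition is now stable with 5 blocks: {V} | {B,C,I} | {D,J} | {R} | {E}.

5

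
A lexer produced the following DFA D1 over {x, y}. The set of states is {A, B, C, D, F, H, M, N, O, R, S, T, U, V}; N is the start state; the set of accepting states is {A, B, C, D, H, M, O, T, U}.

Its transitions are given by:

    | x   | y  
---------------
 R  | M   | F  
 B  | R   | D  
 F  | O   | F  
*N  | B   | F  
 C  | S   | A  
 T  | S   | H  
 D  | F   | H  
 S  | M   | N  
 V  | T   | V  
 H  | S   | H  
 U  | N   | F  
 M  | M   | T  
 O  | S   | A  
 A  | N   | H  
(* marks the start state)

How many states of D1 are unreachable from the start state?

BFS from N reaches {A, B, D, F, H, M, N, O, R, S, T}; the 3 state(s) C, U, V are never visited.

3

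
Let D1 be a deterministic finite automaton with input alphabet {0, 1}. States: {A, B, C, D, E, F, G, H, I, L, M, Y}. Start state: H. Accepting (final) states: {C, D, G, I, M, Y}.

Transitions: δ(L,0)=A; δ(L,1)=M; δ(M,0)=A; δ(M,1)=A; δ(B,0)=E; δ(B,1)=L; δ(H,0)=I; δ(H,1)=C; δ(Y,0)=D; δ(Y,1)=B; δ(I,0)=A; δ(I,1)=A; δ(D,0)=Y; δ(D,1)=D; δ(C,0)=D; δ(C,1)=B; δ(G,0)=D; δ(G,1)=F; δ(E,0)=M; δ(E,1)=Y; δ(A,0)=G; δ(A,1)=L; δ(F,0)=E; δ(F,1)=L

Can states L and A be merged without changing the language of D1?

No

P0 = {C,D,G,I,M,Y} | {A,B,E,F,H,L}.
Refine {C,D,G,I,M,Y} on symbol 0: members go to different blocks, giving {C,D,G,Y} and {I,M}.
Refine {C,D,G,Y} on symbol 1: members go to different blocks, giving {C,G,Y} and {D}.
On input 0, block {A,B,E,F,H,L} splits into {B,F,L} and {E,H} and {A}.
On input 0, block {B,F,L} splits into {B,F} and {L}.
No further refinement is possible. Final partition (7 blocks): {C,G,Y} | {B,F} | {I,M} | {D} | {E,H} | {A} | {L}.
L and A end up in different blocks, so they are distinguishable. For instance, the string '0' is accepted from only A.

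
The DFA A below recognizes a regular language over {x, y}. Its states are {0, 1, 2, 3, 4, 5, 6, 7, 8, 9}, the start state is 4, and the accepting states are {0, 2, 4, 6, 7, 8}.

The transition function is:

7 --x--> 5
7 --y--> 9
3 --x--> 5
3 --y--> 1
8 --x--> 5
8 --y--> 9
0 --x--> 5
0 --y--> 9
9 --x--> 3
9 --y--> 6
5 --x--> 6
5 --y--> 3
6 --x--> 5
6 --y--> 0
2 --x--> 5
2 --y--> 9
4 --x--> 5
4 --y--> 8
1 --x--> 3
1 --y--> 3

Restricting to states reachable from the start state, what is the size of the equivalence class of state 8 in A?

2

Reachable states from the start: {0,1,3,4,5,6,8,9}. Unreachable: {2,7} — drop them.
Start with accepting vs non-accepting: {0,4,6,8} | {1,3,5,9}.
Refine {0,4,6,8} on symbol y: members go to different blocks, giving {0,8} and {4,6}.
Refine {1,3,5,9} on symbol x: members go to different blocks, giving {1,3,9} and {5}.
Refine {1,3,9} on symbol x: members go to different blocks, giving {1,9} and {3}.
Refine {1,9} on symbol y: members go to different blocks, giving {1} and {9}.
The partition is now stable with 6 blocks: {0,8} | {1} | {4,6} | {5} | {3} | {9}.
The equivalence class containing 8 is {0,8}, of size 2.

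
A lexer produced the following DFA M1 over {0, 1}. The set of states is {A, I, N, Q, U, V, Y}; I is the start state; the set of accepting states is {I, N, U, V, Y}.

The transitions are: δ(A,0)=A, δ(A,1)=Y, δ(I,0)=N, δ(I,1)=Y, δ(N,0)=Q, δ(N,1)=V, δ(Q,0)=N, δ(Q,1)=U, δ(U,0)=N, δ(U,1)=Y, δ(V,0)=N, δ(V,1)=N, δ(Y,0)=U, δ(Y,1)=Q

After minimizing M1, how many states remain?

States {A} cannot be reached from the start state, so discard them.
P0 = {I,N,U,V,Y} | {Q}.
Split {I,N,U,V,Y} by δ(·,0) → {I,U,V,Y} and {N}.
Split {I,U,V,Y} by δ(·,0) → {I,U,V} and {Y}.
On input 1, block {I,U,V} splits into {I,U} and {V}.
No further refinement is possible. Final partition (5 blocks): {I,U} | {Q} | {N} | {Y} | {V}.

5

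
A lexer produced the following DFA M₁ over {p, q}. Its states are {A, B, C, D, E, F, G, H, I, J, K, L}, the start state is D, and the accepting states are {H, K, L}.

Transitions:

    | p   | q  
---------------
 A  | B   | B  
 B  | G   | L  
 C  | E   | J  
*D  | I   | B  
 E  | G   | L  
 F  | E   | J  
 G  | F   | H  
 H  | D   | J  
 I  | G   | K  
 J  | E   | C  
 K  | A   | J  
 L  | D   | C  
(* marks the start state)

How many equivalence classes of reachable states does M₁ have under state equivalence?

5

P0 = {H,K,L} | {A,B,C,D,E,F,G,I,J}.
On input q, block {A,B,C,D,E,F,G,I,J} splits into {A,C,D,F,J} and {B,E,G,I}.
Refine {A,C,D,F,J} on symbol q: members go to different blocks, giving {C,F,J} and {A,D}.
On input p, block {B,E,G,I} splits into {B,E,I} and {G}.
No further refinement is possible. Final partition (5 blocks): {H,K,L} | {C,F,J} | {B,E,I} | {A,D} | {G}.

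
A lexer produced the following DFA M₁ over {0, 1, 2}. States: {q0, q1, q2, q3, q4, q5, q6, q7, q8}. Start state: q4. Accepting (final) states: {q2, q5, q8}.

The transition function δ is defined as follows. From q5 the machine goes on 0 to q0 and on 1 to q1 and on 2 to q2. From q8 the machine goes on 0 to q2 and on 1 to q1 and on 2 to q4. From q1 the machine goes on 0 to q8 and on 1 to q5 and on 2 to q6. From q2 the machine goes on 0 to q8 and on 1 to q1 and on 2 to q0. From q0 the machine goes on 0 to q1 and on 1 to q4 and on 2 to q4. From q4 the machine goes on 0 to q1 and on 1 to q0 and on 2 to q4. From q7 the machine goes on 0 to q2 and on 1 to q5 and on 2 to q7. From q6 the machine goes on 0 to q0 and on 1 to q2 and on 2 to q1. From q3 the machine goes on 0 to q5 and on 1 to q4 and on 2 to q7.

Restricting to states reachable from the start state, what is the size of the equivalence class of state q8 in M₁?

2

States {q3,q7} cannot be reached from the start state, so discard them.
P0 = {q2,q5,q8} | {q0,q1,q4,q6}.
On input 0, block {q2,q5,q8} splits into {q2,q8} and {q5}.
On input 0, block {q0,q1,q4,q6} splits into {q0,q4,q6} and {q1}.
On input 0, block {q0,q4,q6} splits into {q0,q4} and {q6}.
Stable partition: {q2,q8} | {q0,q4} | {q5} | {q1} | {q6} — 5 equivalence classes.
The equivalence class containing q8 is {q2,q8}, of size 2.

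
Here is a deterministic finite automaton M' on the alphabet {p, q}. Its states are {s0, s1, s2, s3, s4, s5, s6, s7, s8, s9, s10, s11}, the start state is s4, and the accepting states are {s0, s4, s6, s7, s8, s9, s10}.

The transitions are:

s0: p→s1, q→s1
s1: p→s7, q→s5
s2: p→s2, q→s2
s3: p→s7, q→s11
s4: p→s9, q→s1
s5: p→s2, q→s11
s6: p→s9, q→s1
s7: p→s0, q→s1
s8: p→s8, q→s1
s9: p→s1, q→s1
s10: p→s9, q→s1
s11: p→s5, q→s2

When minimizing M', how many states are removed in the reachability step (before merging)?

4

No path from s4 leads to s3, s6, s8, s10; the other 8 states are all reachable.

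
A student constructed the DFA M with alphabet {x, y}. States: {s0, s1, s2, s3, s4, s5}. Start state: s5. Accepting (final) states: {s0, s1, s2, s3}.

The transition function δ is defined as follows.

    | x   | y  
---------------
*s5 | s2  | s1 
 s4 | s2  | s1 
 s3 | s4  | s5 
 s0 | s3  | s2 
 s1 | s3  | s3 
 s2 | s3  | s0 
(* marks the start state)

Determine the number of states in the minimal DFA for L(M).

P0 = {s0,s1,s2,s3} | {s4,s5}.
Refine {s0,s1,s2,s3} on symbol x: members go to different blocks, giving {s0,s1,s2} and {s3}.
Split {s0,s1,s2} by δ(·,y) → {s0,s2} and {s1}.
The partition is now stable with 4 blocks: {s0,s2} | {s4,s5} | {s3} | {s1}.

4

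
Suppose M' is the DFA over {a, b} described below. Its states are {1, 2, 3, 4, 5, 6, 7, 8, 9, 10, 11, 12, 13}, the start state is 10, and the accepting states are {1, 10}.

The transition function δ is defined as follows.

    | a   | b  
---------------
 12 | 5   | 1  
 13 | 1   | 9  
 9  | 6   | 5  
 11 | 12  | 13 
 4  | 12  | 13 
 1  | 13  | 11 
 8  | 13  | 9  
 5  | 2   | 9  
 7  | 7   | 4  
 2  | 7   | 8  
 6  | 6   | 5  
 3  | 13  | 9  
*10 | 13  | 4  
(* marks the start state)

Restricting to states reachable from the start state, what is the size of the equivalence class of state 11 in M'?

States {3} cannot be reached from the start state, so discard them.
Initial partition by acceptance: {1,10} | {2,4,5,6,7,8,9,11,12,13}.
Refine {2,4,5,6,7,8,9,11,12,13} on symbol a: members go to different blocks, giving {2,4,5,6,7,8,9,11,12} and {13}.
Refine {2,4,5,6,7,8,9,11,12} on symbol a: members go to different blocks, giving {2,4,5,6,7,9,11,12} and {8}.
Refine {2,4,5,6,7,9,11,12} on symbol b: members go to different blocks, giving {5,6,7,9} and {4,11} and {2} and {12}.
On input a, block {5,6,7,9} splits into {6,7,9} and {5}.
Refine {6,7,9} on symbol b: members go to different blocks, giving {6,9} and {7}.
The partition is now stable with 9 blocks: {1,10} | {6,9} | {13} | {8} | {4,11} | {2} | {12} | {5} | {7}.
State 11 belongs to the block {4,11}, which has 2 states.

2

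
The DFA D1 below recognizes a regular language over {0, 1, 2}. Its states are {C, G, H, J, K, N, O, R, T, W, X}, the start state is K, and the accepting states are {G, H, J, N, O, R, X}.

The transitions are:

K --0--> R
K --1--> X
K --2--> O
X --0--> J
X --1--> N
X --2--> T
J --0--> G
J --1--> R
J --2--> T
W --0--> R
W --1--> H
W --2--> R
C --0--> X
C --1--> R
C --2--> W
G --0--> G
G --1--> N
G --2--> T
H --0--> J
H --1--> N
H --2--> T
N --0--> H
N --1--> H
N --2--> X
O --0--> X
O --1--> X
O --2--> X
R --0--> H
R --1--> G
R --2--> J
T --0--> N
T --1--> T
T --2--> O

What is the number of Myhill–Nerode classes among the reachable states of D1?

Reachable states from the start: {G,H,J,K,N,O,R,T,X}. Unreachable: {C,W} — drop them.
P0 = {G,H,J,N,O,R,X} | {K,T}.
Refine {G,H,J,N,O,R,X} on symbol 2: members go to different blocks, giving {G,H,J,X} and {N,O,R}.
On input 1, block {K,T} splits into {T} and {K}.
Stable partition: {G,H,J,X} | {T} | {N,O,R} | {K} — 4 equivalence classes.

4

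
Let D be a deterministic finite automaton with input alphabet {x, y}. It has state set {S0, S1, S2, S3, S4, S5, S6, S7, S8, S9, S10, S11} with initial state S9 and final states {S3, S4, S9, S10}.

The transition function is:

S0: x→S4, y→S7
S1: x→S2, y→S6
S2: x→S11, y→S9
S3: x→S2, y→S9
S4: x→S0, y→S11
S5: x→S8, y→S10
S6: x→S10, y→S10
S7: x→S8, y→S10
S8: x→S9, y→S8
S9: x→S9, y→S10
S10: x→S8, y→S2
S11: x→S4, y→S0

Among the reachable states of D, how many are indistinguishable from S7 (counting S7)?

1

Reachable states from the start: {S0,S2,S4,S7,S8,S9,S10,S11}. Unreachable: {S1,S3,S5,S6} — drop them.
Initial partition by acceptance: {S4,S9,S10} | {S0,S2,S7,S8,S11}.
Split {S4,S9,S10} by δ(·,x) → {S4,S10} and {S9}.
Split {S0,S2,S7,S8,S11} by δ(·,x) → {S0,S11} and {S2,S7} and {S8}.
On input x, block {S4,S10} splits into {S4} and {S10}.
Refine {S0,S11} on symbol y: members go to different blocks, giving {S0} and {S11}.
Split {S2,S7} by δ(·,x) → {S2} and {S7}.
No further refinement is possible. Final partition (8 blocks): {S4} | {S0} | {S9} | {S2} | {S8} | {S10} | {S11} | {S7}.
State S7 belongs to the block {S7}, which has 1 states.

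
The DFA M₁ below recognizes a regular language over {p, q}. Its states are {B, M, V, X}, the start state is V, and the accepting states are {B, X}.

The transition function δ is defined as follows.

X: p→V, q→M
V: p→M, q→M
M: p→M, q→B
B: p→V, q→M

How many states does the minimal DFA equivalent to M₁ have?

First remove the unreachable states {X}; 3 states remain.
Start with accepting vs non-accepting: {B} | {M,V}.
Refine {M,V} on symbol q: members go to different blocks, giving {V} and {M}.
Stable partition: {B} | {V} | {M} — 3 equivalence classes.

3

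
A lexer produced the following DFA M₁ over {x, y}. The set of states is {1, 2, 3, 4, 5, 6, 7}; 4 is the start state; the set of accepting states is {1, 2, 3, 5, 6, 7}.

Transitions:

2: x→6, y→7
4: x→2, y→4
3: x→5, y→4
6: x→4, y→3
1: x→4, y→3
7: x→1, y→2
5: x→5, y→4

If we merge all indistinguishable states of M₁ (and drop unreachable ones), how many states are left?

P0 = {1,2,3,5,6,7} | {4}.
Refine {1,2,3,5,6,7} on symbol x: members go to different blocks, giving {2,3,5,7} and {1,6}.
Split {2,3,5,7} by δ(·,x) → {2,7} and {3,5}.
The partition is now stable with 4 blocks: {2,7} | {4} | {1,6} | {3,5}.

4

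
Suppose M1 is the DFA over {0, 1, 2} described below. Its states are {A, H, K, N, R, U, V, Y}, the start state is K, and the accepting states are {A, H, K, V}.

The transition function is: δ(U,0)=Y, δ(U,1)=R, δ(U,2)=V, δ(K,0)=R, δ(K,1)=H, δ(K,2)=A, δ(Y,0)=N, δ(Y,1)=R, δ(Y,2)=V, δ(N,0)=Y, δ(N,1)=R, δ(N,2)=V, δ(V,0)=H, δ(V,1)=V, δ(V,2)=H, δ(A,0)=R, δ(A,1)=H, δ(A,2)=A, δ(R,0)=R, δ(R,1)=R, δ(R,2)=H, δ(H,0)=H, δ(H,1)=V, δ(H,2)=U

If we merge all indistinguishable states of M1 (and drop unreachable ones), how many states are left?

Every state is reachable, so we keep all 8.
Start with accepting vs non-accepting: {A,H,K,V} | {N,R,U,Y}.
Split {A,H,K,V} by δ(·,0) → {A,K} and {H,V}.
Split {H,V} by δ(·,2) → {V} and {H}.
On input 2, block {N,R,U,Y} splits into {N,U,Y} and {R}.
The partition is now stable with 5 blocks: {A,K} | {N,U,Y} | {V} | {H} | {R}.

5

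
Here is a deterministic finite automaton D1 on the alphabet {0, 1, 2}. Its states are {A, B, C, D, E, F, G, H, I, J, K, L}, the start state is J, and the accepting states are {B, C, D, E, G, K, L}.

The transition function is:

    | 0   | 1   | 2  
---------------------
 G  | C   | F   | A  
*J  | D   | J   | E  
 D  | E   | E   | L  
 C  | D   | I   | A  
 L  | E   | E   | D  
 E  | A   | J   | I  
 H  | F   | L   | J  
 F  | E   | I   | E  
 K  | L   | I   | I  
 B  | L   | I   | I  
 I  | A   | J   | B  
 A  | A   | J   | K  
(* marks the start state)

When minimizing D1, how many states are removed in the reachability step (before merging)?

BFS from J reaches {A, B, D, E, I, J, K, L}; the 4 state(s) C, F, G, H are never visited.

4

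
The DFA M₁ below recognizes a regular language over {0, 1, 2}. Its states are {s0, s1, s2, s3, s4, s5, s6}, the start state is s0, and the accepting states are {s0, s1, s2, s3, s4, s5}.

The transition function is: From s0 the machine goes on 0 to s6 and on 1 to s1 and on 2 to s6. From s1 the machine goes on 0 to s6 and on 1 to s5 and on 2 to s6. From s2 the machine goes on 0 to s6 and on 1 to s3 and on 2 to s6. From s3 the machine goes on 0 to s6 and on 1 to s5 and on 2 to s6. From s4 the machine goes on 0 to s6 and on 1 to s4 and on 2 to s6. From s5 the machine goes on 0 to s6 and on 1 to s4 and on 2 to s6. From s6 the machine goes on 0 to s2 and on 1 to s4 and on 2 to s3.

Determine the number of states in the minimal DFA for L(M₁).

2

All states are reachable from the start state.
P0 = {s0,s1,s2,s3,s4,s5} | {s6}.
Stable partition: {s0,s1,s2,s3,s4,s5} | {s6} — 2 equivalence classes.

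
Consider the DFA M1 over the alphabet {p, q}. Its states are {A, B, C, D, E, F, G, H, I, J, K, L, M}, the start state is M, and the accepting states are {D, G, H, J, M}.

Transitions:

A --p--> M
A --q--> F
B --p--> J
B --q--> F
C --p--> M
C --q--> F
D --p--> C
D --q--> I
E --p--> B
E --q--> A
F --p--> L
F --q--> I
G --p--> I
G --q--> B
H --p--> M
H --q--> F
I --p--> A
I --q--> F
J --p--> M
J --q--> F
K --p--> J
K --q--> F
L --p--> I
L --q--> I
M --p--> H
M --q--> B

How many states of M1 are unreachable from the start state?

5

Starting at M and following transitions, the reachable set is {A, B, F, H, I, J, L, M}. That leaves C, D, E, G, K unreachable — 5 in total.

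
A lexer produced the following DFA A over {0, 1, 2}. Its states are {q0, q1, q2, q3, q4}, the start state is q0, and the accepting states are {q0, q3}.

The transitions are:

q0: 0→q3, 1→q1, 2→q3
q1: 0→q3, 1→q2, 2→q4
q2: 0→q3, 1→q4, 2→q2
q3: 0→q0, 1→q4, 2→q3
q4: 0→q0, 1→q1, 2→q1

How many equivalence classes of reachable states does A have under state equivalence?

All states are reachable from the start state.
P0 = {q0,q3} | {q1,q2,q4}.
The partition is now stable with 2 blocks: {q0,q3} | {q1,q2,q4}.

2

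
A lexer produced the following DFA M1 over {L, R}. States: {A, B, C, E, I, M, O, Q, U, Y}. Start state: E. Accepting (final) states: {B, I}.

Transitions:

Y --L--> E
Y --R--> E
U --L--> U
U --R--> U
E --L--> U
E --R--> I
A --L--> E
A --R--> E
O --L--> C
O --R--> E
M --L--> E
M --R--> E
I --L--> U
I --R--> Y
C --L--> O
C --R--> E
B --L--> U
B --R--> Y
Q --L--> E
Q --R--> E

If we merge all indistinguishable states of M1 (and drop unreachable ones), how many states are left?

First remove the unreachable states {A,B,C,M,O,Q}; 4 states remain.
Initial partition by acceptance: {I} | {E,U,Y}.
On input R, block {E,U,Y} splits into {U,Y} and {E}.
On input L, block {U,Y} splits into {U} and {Y}.
The partition is now stable with 4 blocks: {I} | {U} | {E} | {Y}.

4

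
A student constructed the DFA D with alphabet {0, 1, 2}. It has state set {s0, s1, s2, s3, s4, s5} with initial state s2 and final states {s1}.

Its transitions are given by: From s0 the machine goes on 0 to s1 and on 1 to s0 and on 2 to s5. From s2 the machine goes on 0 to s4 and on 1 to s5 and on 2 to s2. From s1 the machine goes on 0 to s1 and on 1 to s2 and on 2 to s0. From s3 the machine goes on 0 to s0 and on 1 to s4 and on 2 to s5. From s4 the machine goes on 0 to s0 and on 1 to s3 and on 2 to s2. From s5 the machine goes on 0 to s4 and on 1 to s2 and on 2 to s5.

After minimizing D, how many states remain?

4

All states are reachable from the start state.
Start with accepting vs non-accepting: {s1} | {s0,s2,s3,s4,s5}.
Refine {s0,s2,s3,s4,s5} on symbol 0: members go to different blocks, giving {s2,s3,s4,s5} and {s0}.
Refine {s2,s3,s4,s5} on symbol 0: members go to different blocks, giving {s2,s5} and {s3,s4}.
The partition is now stable with 4 blocks: {s1} | {s2,s5} | {s0} | {s3,s4}.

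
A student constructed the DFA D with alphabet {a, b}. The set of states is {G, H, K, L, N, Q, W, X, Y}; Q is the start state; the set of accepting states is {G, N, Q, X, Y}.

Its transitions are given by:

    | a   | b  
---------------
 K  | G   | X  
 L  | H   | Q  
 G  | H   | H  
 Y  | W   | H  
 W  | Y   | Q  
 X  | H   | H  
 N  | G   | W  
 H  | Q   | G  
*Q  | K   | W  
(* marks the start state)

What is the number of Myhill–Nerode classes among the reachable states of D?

2

First remove the unreachable states {L,N}; 7 states remain.
P0 = {G,Q,X,Y} | {H,K,W}.
The partition is now stable with 2 blocks: {G,Q,X,Y} | {H,K,W}.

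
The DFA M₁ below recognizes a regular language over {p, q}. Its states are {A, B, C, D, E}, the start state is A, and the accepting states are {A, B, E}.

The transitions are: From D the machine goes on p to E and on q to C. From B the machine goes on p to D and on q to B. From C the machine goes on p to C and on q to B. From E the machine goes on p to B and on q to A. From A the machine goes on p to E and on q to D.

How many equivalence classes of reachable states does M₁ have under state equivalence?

5

All states are reachable from the start state.
P0 = {A,B,E} | {C,D}.
Split {A,B,E} by δ(·,p) → {A,E} and {B}.
On input p, block {A,E} splits into {A} and {E}.
Refine {C,D} on symbol p: members go to different blocks, giving {C} and {D}.
No further refinement is possible. Final partition (5 blocks): {A} | {C} | {B} | {E} | {D}.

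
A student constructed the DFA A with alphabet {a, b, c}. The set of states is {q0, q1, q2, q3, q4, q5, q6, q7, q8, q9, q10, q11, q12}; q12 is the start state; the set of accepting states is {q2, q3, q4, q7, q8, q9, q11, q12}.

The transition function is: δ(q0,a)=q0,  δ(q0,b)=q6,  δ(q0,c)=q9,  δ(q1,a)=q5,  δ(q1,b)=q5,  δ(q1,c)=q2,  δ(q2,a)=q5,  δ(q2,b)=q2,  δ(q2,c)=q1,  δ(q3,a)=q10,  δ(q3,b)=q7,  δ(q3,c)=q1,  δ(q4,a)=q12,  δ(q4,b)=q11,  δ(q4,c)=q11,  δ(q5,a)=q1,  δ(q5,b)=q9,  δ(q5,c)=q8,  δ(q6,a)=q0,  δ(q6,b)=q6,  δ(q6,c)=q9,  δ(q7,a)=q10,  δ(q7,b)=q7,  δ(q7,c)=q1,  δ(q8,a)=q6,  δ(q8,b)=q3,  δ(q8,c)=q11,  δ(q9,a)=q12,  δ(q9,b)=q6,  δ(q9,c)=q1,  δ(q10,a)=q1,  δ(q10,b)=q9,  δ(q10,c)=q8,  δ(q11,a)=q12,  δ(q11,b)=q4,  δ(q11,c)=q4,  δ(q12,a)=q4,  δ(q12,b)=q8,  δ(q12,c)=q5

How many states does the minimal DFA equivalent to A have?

P0 = {q2,q3,q4,q7,q8,q9,q11,q12} | {q0,q1,q5,q6,q10}.
Refine {q2,q3,q4,q7,q8,q9,q11,q12} on symbol a: members go to different blocks, giving {q2,q3,q7,q8} and {q4,q9,q11,q12}.
Refine {q2,q3,q7,q8} on symbol c: members go to different blocks, giving {q2,q3,q7} and {q8}.
On input b, block {q0,q1,q5,q6,q10} splits into {q0,q1,q6} and {q5,q10}.
Split {q0,q1,q6} by δ(·,a) → {q0,q6} and {q1}.
On input b, block {q4,q9,q11,q12} splits into {q4,q11} and {q9} and {q12}.
No further refinement is possible. Final partition (8 blocks): {q2,q3,q7} | {q0,q6} | {q4,q11} | {q8} | {q5,q10} | {q1} | {q9} | {q12}.

8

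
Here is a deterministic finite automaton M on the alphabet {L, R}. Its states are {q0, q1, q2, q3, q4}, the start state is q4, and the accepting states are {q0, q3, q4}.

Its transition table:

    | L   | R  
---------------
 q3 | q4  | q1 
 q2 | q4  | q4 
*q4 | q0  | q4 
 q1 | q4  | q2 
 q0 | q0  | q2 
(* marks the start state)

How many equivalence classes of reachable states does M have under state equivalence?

3

States {q1,q3} cannot be reached from the start state, so discard them.
Start with accepting vs non-accepting: {q0,q4} | {q2}.
Refine {q0,q4} on symbol R: members go to different blocks, giving {q0} and {q4}.
The partition is now stable with 3 blocks: {q0} | {q2} | {q4}.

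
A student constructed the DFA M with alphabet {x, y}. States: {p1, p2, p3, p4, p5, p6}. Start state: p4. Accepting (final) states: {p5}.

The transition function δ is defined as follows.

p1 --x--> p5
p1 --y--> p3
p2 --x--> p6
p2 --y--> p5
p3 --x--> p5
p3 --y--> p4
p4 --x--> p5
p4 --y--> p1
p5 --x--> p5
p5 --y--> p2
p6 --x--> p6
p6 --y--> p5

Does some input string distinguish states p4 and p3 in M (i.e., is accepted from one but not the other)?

Initial partition by acceptance: {p5} | {p1,p2,p3,p4,p6}.
Split {p1,p2,p3,p4,p6} by δ(·,x) → {p1,p3,p4} and {p2,p6}.
Stable partition: {p5} | {p1,p3,p4} | {p2,p6} — 3 equivalence classes.
p4 and p3 lie in the same block of the stable partition, so they are equivalent — no string distinguishes them.

No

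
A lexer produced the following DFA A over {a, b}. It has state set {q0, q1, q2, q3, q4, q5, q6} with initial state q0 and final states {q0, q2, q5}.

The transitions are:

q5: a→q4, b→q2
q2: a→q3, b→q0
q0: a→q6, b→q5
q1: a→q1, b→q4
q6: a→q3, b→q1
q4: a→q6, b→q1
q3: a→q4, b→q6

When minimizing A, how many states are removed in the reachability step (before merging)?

0

Exploring from q0, all states are eventually visited, so none are unreachable.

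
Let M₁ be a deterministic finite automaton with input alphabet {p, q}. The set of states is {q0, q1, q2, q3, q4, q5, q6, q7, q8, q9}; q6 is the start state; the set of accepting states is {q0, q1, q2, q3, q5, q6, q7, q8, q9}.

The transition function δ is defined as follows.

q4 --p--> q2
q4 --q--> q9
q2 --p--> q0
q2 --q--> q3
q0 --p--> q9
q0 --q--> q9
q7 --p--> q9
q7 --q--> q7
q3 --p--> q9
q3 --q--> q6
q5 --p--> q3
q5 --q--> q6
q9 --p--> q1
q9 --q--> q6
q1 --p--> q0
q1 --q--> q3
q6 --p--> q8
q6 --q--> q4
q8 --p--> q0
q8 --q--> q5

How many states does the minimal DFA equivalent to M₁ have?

8

First remove the unreachable states {q7}; 9 states remain.
Start with accepting vs non-accepting: {q0,q1,q2,q3,q5,q6,q8,q9} | {q4}.
On input q, block {q0,q1,q2,q3,q5,q6,q8,q9} splits into {q0,q1,q2,q3,q5,q8,q9} and {q6}.
Refine {q0,q1,q2,q3,q5,q8,q9} on symbol q: members go to different blocks, giving {q0,q1,q2,q8} and {q3,q5,q9}.
Refine {q0,q1,q2,q8} on symbol p: members go to different blocks, giving {q1,q2,q8} and {q0}.
Split {q3,q5,q9} by δ(·,p) → {q3,q5} and {q9}.
On input p, block {q3,q5} splits into {q3} and {q5}.
Split {q1,q2,q8} by δ(·,q) → {q1,q2} and {q8}.
Stable partition: {q1,q2} | {q4} | {q6} | {q3} | {q0} | {q9} | {q5} | {q8} — 8 equivalence classes.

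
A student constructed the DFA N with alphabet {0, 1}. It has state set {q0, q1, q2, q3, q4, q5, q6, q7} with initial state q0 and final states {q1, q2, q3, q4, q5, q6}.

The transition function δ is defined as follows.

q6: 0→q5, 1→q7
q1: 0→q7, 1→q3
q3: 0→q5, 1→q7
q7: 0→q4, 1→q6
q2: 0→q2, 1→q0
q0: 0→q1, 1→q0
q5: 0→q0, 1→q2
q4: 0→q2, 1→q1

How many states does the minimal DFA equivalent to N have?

Initial partition by acceptance: {q1,q2,q3,q4,q5,q6} | {q0,q7}.
On input 0, block {q1,q2,q3,q4,q5,q6} splits into {q2,q3,q4,q6} and {q1,q5}.
Split {q2,q3,q4,q6} by δ(·,0) → {q2,q4} and {q3,q6}.
Refine {q2,q4} on symbol 1: members go to different blocks, giving {q2} and {q4}.
Refine {q0,q7} on symbol 0: members go to different blocks, giving {q0} and {q7}.
Split {q1,q5} by δ(·,0) → {q1} and {q5}.
Stable partition: {q2} | {q0} | {q1} | {q3,q6} | {q4} | {q7} | {q5} — 7 equivalence classes.

7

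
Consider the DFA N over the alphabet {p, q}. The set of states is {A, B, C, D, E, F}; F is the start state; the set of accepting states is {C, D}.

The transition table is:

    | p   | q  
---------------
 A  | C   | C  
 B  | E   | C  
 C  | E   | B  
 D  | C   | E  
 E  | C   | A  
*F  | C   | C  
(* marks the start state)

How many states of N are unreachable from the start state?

No path from F leads to D; the other 5 states are all reachable.

1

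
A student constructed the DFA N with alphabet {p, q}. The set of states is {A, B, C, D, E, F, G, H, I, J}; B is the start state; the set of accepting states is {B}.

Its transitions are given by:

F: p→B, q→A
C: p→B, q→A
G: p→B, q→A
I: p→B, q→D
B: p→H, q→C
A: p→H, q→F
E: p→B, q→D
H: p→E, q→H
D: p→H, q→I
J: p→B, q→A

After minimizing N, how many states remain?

First remove the unreachable states {G,J}; 8 states remain.
P0 = {B} | {A,C,D,E,F,H,I}.
On input p, block {A,C,D,E,F,H,I} splits into {C,E,F,I} and {A,D,H}.
Refine {A,D,H} on symbol p: members go to different blocks, giving {A,D} and {H}.
Stable partition: {B} | {C,E,F,I} | {A,D} | {H} — 4 equivalence classes.

4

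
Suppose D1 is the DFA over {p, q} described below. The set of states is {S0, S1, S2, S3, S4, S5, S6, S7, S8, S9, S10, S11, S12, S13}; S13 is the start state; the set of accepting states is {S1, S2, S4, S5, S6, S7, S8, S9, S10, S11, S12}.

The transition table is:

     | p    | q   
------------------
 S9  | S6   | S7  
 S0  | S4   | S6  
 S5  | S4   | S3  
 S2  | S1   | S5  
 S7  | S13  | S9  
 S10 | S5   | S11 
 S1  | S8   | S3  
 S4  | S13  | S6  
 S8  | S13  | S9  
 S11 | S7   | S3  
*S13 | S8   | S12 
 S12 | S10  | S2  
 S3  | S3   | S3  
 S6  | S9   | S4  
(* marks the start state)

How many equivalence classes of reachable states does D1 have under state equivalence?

States {S0} cannot be reached from the start state, so discard them.
Start with accepting vs non-accepting: {S1,S2,S4,S5,S6,S7,S8,S9,S10,S11,S12} | {S3,S13}.
Split {S1,S2,S4,S5,S6,S7,S8,S9,S10,S11,S12} by δ(·,p) → {S1,S2,S5,S6,S9,S10,S11,S12} and {S4,S7,S8}.
Split {S1,S2,S5,S6,S9,S10,S11,S12} by δ(·,p) → {S2,S6,S9,S10,S12} and {S1,S5,S11}.
On input p, block {S2,S6,S9,S10,S12} splits into {S6,S9,S12} and {S2,S10}.
On input p, block {S6,S9,S12} splits into {S6,S9} and {S12}.
Refine {S3,S13} on symbol p: members go to different blocks, giving {S3} and {S13}.
The partition is now stable with 7 blocks: {S6,S9} | {S3} | {S4,S7,S8} | {S1,S5,S11} | {S2,S10} | {S12} | {S13}.

7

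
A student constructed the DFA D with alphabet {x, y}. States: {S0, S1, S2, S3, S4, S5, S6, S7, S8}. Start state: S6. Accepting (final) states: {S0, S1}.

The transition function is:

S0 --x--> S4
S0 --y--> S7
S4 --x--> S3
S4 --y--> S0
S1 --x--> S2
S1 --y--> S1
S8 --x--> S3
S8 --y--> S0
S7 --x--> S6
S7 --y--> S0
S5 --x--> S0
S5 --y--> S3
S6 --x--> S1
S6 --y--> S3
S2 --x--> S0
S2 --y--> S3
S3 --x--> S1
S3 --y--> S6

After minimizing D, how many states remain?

5

States {S5,S8} cannot be reached from the start state, so discard them.
P0 = {S0,S1} | {S2,S3,S4,S6,S7}.
On input y, block {S0,S1} splits into {S0} and {S1}.
Split {S2,S3,S4,S6,S7} by δ(·,x) → {S3,S6} and {S4,S7} and {S2}.
Stable partition: {S0} | {S3,S6} | {S1} | {S4,S7} | {S2} — 5 equivalence classes.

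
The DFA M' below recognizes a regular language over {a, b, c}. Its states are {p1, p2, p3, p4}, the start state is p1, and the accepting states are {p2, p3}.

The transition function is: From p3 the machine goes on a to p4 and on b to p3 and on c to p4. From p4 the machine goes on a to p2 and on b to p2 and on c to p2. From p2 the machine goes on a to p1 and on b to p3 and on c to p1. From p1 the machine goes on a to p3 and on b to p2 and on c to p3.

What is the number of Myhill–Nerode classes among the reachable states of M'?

2

Every state is reachable, so we keep all 4.
Initial partition by acceptance: {p2,p3} | {p1,p4}.
Stable partition: {p2,p3} | {p1,p4} — 2 equivalence classes.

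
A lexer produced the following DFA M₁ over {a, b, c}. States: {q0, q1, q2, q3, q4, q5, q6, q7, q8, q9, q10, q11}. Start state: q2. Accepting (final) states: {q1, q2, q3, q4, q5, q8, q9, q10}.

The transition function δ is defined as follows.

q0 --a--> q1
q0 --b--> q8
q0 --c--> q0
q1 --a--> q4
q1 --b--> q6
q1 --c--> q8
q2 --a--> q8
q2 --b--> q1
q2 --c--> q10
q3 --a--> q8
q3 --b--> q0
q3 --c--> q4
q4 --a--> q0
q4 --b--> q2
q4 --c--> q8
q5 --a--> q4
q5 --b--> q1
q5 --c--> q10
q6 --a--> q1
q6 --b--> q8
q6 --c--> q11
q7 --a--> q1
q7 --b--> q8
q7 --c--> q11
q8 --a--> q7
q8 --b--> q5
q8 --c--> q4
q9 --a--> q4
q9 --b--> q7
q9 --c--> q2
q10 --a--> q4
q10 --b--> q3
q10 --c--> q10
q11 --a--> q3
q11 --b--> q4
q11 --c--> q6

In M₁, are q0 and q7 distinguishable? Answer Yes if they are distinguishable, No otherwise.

States {q9} cannot be reached from the start state, so discard them.
P0 = {q1,q2,q3,q4,q5,q8,q10} | {q0,q6,q7,q11}.
Refine {q1,q2,q3,q4,q5,q8,q10} on symbol a: members go to different blocks, giving {q1,q2,q3,q5,q10} and {q4,q8}.
Split {q1,q2,q3,q5,q10} by δ(·,b) → {q2,q5,q10} and {q1,q3}.
Stable partition: {q2,q5,q10} | {q0,q6,q7,q11} | {q4,q8} | {q1,q3} — 4 equivalence classes.
q0 and q7 lie in the same block of the stable partition, so they are equivalent — no string distinguishes them.

No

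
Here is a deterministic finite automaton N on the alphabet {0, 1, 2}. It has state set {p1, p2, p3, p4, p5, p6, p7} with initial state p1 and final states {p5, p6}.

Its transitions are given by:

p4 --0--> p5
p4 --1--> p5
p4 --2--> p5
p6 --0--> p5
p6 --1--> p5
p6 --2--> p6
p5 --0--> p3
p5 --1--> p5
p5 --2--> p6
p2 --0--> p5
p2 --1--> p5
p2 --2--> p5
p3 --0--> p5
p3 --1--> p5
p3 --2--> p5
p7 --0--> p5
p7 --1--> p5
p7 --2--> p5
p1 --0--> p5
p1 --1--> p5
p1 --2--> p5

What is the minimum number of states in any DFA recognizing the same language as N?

Reachable states from the start: {p1,p3,p5,p6}. Unreachable: {p2,p4,p7} — drop them.
Initial partition by acceptance: {p5,p6} | {p1,p3}.
Split {p5,p6} by δ(·,0) → {p5} and {p6}.
The partition is now stable with 3 blocks: {p5} | {p1,p3} | {p6}.

3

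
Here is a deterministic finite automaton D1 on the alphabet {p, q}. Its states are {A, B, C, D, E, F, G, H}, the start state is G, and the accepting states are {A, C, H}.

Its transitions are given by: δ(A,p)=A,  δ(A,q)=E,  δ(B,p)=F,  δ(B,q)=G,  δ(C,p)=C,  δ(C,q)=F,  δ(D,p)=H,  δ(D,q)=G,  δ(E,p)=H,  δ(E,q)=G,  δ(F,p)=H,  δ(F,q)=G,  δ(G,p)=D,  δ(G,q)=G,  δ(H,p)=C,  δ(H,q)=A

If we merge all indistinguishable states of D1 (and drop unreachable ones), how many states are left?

4

Reachable states from the start: {A,C,D,E,F,G,H}. Unreachable: {B} — drop them.
Start with accepting vs non-accepting: {A,C,H} | {D,E,F,G}.
Refine {A,C,H} on symbol q: members go to different blocks, giving {A,C} and {H}.
On input p, block {D,E,F,G} splits into {D,E,F} and {G}.
No further refinement is possible. Final partition (4 blocks): {A,C} | {D,E,F} | {H} | {G}.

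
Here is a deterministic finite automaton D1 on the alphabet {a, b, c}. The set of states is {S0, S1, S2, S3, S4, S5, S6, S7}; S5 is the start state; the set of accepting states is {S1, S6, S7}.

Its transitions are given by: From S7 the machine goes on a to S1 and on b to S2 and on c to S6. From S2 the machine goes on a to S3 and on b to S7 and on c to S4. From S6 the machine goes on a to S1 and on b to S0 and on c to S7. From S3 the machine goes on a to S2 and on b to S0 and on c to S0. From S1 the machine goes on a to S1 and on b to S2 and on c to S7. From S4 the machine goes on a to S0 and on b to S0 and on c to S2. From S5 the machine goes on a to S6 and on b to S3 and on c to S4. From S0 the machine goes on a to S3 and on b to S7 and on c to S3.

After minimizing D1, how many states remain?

4

All states are reachable from the start state.
Start with accepting vs non-accepting: {S1,S6,S7} | {S0,S2,S3,S4,S5}.
Split {S0,S2,S3,S4,S5} by δ(·,a) → {S0,S2,S3,S4} and {S5}.
Split {S0,S2,S3,S4} by δ(·,b) → {S0,S2} and {S3,S4}.
No further refinement is possible. Final partition (4 blocks): {S1,S6,S7} | {S0,S2} | {S5} | {S3,S4}.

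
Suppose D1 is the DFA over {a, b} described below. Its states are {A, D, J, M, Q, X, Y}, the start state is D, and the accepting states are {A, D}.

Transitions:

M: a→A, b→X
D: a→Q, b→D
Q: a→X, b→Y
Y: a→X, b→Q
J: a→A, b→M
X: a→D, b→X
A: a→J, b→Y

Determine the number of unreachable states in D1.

BFS from D reaches {D, Q, X, Y}; the 3 state(s) A, J, M are never visited.

3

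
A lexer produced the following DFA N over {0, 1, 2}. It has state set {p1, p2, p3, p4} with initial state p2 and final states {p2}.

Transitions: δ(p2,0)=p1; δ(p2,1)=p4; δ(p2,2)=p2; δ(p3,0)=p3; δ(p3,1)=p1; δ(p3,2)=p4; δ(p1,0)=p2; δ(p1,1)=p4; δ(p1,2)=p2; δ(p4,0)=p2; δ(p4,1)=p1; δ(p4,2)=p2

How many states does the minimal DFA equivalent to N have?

First remove the unreachable states {p3}; 3 states remain.
Initial partition by acceptance: {p2} | {p1,p4}.
The partition is now stable with 2 blocks: {p2} | {p1,p4}.

2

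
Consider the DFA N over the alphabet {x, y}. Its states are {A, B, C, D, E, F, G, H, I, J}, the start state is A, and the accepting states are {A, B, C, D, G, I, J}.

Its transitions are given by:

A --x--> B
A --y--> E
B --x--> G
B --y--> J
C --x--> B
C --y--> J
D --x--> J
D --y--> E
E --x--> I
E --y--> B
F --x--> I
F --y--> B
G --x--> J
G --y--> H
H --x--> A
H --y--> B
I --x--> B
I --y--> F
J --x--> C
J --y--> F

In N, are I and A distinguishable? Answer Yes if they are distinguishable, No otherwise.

No

Reachable states from the start: {A,B,C,E,F,G,H,I,J}. Unreachable: {D} — drop them.
P0 = {A,B,C,G,I,J} | {E,F,H}.
Split {A,B,C,G,I,J} by δ(·,y) → {A,G,I,J} and {B,C}.
On input x, block {A,G,I,J} splits into {A,I,J} and {G}.
Refine {B,C} on symbol x: members go to different blocks, giving {B} and {C}.
Refine {A,I,J} on symbol x: members go to different blocks, giving {A,I} and {J}.
Stable partition: {A,I} | {E,F,H} | {B} | {G} | {C} | {J} — 6 equivalence classes.
I and A lie in the same block of the stable partition, so they are equivalent — no string distinguishes them.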